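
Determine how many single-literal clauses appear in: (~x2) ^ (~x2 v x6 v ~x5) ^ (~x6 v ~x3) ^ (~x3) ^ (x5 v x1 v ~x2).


A unit clause contains exactly one literal.
Unit clauses found: (~x2), (~x3).
Count = 2.

2


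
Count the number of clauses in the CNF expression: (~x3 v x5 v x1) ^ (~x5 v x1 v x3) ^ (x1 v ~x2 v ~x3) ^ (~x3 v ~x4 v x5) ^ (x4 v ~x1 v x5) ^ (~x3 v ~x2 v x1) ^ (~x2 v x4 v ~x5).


Each group enclosed in parentheses joined by ^ is one clause.
Counting the conjuncts: 7 clauses.

7


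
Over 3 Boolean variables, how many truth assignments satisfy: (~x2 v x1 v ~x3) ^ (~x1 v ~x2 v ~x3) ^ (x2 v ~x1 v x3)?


Enumerate all 8 truth assignments over 3 variables.
Test each against every clause.
Satisfying assignments found: 5.

5


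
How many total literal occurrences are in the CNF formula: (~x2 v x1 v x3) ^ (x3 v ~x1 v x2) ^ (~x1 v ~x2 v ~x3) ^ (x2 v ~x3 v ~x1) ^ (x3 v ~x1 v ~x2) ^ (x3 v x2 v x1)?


Clause lengths: 3, 3, 3, 3, 3, 3.
Sum = 3 + 3 + 3 + 3 + 3 + 3 = 18.

18


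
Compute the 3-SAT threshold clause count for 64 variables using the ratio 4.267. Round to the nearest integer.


The 3-SAT phase transition occurs at approximately 4.267 clauses per variable.
m = 4.267 * 64 = 273.088.
Rounded to nearest integer: 273.

273


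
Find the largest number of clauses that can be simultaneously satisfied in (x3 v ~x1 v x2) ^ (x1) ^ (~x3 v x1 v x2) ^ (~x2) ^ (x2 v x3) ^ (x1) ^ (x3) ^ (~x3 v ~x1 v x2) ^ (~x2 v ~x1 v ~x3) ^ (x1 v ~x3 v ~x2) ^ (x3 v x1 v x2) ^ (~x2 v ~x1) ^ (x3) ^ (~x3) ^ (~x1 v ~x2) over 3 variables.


Enumerate all 8 truth assignments.
For each, count how many of the 15 clauses are satisfied.
The formula is not fully satisfiable, so the maximum is below 15.
Maximum simultaneously satisfiable clauses = 13.

13


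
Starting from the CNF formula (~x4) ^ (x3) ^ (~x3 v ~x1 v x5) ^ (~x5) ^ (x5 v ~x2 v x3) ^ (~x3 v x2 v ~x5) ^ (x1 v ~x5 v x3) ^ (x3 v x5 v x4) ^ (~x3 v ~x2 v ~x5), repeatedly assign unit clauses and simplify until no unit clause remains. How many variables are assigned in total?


Unit propagation repeatedly assigns the literal in any unit clause, then simplifies.
Assignments in order: x4 = F, x3 = T, x5 = F, x1 = F.
No further unit clauses remain.
Total variables assigned = 4.

4


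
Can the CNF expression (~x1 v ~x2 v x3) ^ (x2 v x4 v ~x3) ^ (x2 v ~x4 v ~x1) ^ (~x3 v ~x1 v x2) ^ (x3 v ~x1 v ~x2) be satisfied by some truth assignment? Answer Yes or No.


Check all 16 possible truth assignments.
Number of satisfying assignments found: 10.
The formula is satisfiable.

Yes


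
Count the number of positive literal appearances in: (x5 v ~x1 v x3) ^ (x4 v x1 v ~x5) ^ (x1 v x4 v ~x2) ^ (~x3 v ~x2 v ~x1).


Scan each clause for unnegated literals.
Clause 1: 2 positive; Clause 2: 2 positive; Clause 3: 2 positive; Clause 4: 0 positive.
Total positive literal occurrences = 6.

6


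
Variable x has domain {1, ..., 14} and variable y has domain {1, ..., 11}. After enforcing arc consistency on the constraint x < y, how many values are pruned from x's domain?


For the constraint x < y, x needs a supporting value in y's domain.
x can be at most 10 (one less than y's maximum).
Valid x values from domain: 10 out of 14.
Pruned = 14 - 10 = 4.

4


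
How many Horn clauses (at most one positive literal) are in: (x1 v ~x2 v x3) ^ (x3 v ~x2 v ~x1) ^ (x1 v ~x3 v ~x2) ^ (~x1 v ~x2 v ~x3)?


A Horn clause has at most one positive literal.
Clause 1: 2 positive lit(s) -> not Horn
Clause 2: 1 positive lit(s) -> Horn
Clause 3: 1 positive lit(s) -> Horn
Clause 4: 0 positive lit(s) -> Horn
Total Horn clauses = 3.

3


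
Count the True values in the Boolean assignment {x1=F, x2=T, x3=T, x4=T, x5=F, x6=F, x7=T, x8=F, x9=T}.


The weight is the number of variables assigned True.
True variables: x2, x3, x4, x7, x9.
Weight = 5.

5


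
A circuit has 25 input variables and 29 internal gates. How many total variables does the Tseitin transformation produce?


The Tseitin transformation introduces one auxiliary variable per gate.
Total variables = inputs + gates = 25 + 29 = 54.

54


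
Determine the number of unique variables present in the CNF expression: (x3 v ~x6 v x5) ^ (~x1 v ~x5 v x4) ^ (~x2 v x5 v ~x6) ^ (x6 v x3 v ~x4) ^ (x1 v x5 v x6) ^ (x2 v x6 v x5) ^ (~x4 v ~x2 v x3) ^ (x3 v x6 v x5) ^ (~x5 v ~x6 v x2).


Identify each distinct variable in the formula.
Variables found: x1, x2, x3, x4, x5, x6.
Total distinct variables = 6.

6


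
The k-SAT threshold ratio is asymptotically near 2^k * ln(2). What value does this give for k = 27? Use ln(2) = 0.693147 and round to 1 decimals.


Using the asymptotic formula: threshold ~ 2^k * ln(2).
2^27 = 134217728.
134217728 * 0.693147 = 93032615.5.

93032615.5


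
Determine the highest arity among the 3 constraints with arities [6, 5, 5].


The arities are: 6, 5, 5.
Scan for the maximum value.
Maximum arity = 6.

6


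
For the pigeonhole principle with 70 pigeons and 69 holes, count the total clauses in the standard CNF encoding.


The PHP encoding has two parts:
1) At-least-one-hole clauses: 70 (one per pigeon, each with 69 literals).
2) At-most-one-pigeon-per-hole clauses: 69 holes * C(70,2) = 69 * 2415 = 166635.
Total clauses = 70 + 166635 = 166705.

166705


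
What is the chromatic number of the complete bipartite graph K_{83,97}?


K_{83,97} is bipartite by definition: the two parts are independent sets, with every edge crossing between them.
Color all vertices in one part with color 1 and all vertices in the other part with color 2.
Since the graph has at least one edge, one color does not suffice.
Chromatic number = 2.

2


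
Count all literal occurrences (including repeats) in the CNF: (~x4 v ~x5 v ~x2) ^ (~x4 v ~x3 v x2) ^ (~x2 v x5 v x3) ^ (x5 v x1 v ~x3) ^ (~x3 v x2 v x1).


Clause lengths: 3, 3, 3, 3, 3.
Sum = 3 + 3 + 3 + 3 + 3 = 15.

15


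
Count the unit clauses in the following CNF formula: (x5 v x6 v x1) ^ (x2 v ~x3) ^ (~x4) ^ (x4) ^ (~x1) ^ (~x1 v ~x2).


A unit clause contains exactly one literal.
Unit clauses found: (~x4), (x4), (~x1).
Count = 3.

3


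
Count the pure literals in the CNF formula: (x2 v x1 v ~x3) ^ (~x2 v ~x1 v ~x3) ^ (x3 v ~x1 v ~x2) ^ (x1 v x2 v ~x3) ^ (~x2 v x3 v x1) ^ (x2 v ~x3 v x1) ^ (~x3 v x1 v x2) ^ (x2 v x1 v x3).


A pure literal appears in only one polarity across all clauses.
No pure literals found.
Count = 0.

0


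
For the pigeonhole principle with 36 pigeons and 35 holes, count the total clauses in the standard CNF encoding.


The PHP encoding has two parts:
1) At-least-one-hole clauses: 36 (one per pigeon, each with 35 literals).
2) At-most-one-pigeon-per-hole clauses: 35 holes * C(36,2) = 35 * 630 = 22050.
Total clauses = 36 + 22050 = 22086.

22086


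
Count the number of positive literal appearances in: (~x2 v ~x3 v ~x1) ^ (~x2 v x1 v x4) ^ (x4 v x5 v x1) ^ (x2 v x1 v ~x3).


Scan each clause for unnegated literals.
Clause 1: 0 positive; Clause 2: 2 positive; Clause 3: 3 positive; Clause 4: 2 positive.
Total positive literal occurrences = 7.

7


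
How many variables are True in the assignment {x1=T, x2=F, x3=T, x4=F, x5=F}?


The weight is the number of variables assigned True.
True variables: x1, x3.
Weight = 2.

2


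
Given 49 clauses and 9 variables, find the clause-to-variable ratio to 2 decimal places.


Clause-to-variable ratio = clauses / variables.
49 / 9 = 5.44.

5.44


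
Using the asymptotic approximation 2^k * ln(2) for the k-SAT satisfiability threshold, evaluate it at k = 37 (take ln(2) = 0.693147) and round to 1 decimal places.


Using the asymptotic formula: threshold ~ 2^k * ln(2).
2^37 = 137438953472.
137438953472 * 0.693147 = 95265398282.3.

95265398282.3


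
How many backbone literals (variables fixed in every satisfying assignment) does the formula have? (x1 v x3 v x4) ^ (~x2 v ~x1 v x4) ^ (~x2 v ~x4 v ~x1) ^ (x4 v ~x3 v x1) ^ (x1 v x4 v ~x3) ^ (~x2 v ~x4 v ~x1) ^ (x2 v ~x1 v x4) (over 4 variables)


Find all satisfying assignments: 6 model(s).
Check which variables have the same value in every model.
Fixed variables: x4=T.
Backbone size = 1.

1


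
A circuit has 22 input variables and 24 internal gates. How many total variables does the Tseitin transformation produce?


The Tseitin transformation introduces one auxiliary variable per gate.
Total variables = inputs + gates = 22 + 24 = 46.

46


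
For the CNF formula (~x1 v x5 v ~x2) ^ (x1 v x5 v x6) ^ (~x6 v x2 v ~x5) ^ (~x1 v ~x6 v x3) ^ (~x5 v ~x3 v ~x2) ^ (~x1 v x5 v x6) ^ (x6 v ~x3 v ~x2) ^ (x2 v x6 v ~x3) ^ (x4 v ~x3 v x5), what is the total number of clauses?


Each group enclosed in parentheses joined by ^ is one clause.
Counting the conjuncts: 9 clauses.

9


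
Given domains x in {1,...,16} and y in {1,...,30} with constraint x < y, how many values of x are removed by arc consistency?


For the constraint x < y, x needs a supporting value in y's domain.
x can be at most 29 (one less than y's maximum).
Valid x values from domain: 16 out of 16.
Pruned = 16 - 16 = 0.

0


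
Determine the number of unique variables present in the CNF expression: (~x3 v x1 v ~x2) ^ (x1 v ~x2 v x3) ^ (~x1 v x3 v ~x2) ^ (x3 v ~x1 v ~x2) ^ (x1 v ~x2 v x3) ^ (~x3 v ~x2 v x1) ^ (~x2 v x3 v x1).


Identify each distinct variable in the formula.
Variables found: x1, x2, x3.
Total distinct variables = 3.

3


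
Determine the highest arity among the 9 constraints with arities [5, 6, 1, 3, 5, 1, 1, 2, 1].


The arities are: 5, 6, 1, 3, 5, 1, 1, 2, 1.
Scan for the maximum value.
Maximum arity = 6.

6


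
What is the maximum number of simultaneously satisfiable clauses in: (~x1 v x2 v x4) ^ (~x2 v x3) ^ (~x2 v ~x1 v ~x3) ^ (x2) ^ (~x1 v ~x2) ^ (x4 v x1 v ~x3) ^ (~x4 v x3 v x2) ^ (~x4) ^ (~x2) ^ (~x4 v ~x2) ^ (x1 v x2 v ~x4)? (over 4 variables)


Enumerate all 16 truth assignments.
For each, count how many of the 11 clauses are satisfied.
The formula is not fully satisfiable, so the maximum is below 11.
Maximum simultaneously satisfiable clauses = 10.

10


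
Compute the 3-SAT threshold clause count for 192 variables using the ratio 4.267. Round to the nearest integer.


The 3-SAT phase transition occurs at approximately 4.267 clauses per variable.
m = 4.267 * 192 = 819.264.
Rounded to nearest integer: 819.

819


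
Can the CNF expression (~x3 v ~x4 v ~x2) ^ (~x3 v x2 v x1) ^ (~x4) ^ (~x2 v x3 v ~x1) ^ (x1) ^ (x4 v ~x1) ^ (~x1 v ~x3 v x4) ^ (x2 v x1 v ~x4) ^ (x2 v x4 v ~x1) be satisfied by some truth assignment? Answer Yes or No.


Check all 16 possible truth assignments.
Number of satisfying assignments found: 0.
The formula is unsatisfiable.

No


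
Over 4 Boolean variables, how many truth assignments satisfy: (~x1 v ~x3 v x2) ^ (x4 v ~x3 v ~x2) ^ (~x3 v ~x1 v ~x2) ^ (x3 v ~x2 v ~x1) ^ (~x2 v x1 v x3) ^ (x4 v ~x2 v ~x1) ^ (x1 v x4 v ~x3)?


Enumerate all 16 truth assignments over 4 variables.
Test each against every clause.
Satisfying assignments found: 6.

6


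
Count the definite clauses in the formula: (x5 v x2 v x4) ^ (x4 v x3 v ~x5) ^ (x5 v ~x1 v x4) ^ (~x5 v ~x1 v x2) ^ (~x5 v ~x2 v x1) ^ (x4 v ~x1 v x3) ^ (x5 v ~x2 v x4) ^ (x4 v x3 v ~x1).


A definite clause has exactly one positive literal.
Clause 1: 3 positive -> not definite
Clause 2: 2 positive -> not definite
Clause 3: 2 positive -> not definite
Clause 4: 1 positive -> definite
Clause 5: 1 positive -> definite
Clause 6: 2 positive -> not definite
Clause 7: 2 positive -> not definite
Clause 8: 2 positive -> not definite
Definite clause count = 2.

2


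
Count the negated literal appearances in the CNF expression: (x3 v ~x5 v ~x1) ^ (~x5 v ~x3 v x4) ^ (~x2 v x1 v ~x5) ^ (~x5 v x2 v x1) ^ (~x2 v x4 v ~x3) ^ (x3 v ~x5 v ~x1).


Scan each clause for negated literals.
Clause 1: 2 negative; Clause 2: 2 negative; Clause 3: 2 negative; Clause 4: 1 negative; Clause 5: 2 negative; Clause 6: 2 negative.
Total negative literal occurrences = 11.

11


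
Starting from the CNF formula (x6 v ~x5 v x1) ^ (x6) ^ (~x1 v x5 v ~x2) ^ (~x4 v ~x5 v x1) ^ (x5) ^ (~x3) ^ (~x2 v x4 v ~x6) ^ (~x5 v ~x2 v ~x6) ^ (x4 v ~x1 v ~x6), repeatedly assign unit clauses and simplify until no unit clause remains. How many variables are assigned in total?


Unit propagation repeatedly assigns the literal in any unit clause, then simplifies.
Assignments in order: x6 = T, x5 = T, x3 = F, x2 = F.
No further unit clauses remain.
Total variables assigned = 4.

4


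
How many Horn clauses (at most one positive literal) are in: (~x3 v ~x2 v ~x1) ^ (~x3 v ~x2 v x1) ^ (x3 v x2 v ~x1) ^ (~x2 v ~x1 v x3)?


A Horn clause has at most one positive literal.
Clause 1: 0 positive lit(s) -> Horn
Clause 2: 1 positive lit(s) -> Horn
Clause 3: 2 positive lit(s) -> not Horn
Clause 4: 1 positive lit(s) -> Horn
Total Horn clauses = 3.

3


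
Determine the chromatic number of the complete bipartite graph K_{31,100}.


K_{31,100} is bipartite by definition: the two parts are independent sets, with every edge crossing between them.
Color all vertices in one part with color 1 and all vertices in the other part with color 2.
Since the graph has at least one edge, one color does not suffice.
Chromatic number = 2.

2


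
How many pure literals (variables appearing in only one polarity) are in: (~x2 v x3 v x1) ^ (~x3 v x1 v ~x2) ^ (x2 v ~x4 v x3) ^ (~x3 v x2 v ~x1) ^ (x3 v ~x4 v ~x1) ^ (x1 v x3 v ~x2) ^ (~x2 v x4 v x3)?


A pure literal appears in only one polarity across all clauses.
No pure literals found.
Count = 0.

0


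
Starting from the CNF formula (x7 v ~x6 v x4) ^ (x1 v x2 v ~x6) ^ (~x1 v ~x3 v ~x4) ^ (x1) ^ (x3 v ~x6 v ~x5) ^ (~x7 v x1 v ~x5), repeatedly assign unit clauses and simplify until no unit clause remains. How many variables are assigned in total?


Unit propagation repeatedly assigns the literal in any unit clause, then simplifies.
Assignments in order: x1 = T.
No further unit clauses remain.
Total variables assigned = 1.

1


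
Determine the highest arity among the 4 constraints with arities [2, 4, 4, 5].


The arities are: 2, 4, 4, 5.
Scan for the maximum value.
Maximum arity = 5.

5


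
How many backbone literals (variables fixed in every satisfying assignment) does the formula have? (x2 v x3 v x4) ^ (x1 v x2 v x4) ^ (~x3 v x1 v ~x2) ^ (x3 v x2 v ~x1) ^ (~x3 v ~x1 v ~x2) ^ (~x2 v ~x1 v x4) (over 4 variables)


Find all satisfying assignments: 7 model(s).
Check which variables have the same value in every model.
No variable is fixed across all models.
Backbone size = 0.

0


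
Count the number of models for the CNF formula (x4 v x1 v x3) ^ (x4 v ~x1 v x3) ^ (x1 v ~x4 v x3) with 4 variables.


Enumerate all 16 truth assignments over 4 variables.
Test each against every clause.
Satisfying assignments found: 10.

10


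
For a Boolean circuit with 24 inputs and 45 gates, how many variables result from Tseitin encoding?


The Tseitin transformation introduces one auxiliary variable per gate.
Total variables = inputs + gates = 24 + 45 = 69.

69


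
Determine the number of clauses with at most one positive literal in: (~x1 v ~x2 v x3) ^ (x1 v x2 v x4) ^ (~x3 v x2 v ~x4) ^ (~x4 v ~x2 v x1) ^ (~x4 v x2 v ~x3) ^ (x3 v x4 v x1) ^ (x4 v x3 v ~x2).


A Horn clause has at most one positive literal.
Clause 1: 1 positive lit(s) -> Horn
Clause 2: 3 positive lit(s) -> not Horn
Clause 3: 1 positive lit(s) -> Horn
Clause 4: 1 positive lit(s) -> Horn
Clause 5: 1 positive lit(s) -> Horn
Clause 6: 3 positive lit(s) -> not Horn
Clause 7: 2 positive lit(s) -> not Horn
Total Horn clauses = 4.

4


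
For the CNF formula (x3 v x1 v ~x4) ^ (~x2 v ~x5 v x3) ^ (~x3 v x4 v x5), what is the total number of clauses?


Each group enclosed in parentheses joined by ^ is one clause.
Counting the conjuncts: 3 clauses.

3


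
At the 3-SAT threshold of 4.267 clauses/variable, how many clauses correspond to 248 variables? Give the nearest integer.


The 3-SAT phase transition occurs at approximately 4.267 clauses per variable.
m = 4.267 * 248 = 1058.216.
Rounded to nearest integer: 1058.

1058


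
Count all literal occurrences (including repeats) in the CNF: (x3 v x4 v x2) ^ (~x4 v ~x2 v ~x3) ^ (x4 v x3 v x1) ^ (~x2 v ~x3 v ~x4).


Clause lengths: 3, 3, 3, 3.
Sum = 3 + 3 + 3 + 3 = 12.

12


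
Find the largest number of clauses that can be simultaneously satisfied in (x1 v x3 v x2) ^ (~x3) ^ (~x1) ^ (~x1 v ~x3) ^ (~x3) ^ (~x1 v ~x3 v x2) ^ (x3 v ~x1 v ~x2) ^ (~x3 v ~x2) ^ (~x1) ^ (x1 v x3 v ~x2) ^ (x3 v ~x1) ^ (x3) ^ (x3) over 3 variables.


Enumerate all 8 truth assignments.
For each, count how many of the 13 clauses are satisfied.
The formula is not fully satisfiable, so the maximum is below 13.
Maximum simultaneously satisfiable clauses = 11.

11


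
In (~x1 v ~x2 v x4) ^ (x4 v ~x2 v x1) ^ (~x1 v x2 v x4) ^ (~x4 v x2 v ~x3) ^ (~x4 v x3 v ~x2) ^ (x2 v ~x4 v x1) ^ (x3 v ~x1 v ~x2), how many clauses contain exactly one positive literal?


A definite clause has exactly one positive literal.
Clause 1: 1 positive -> definite
Clause 2: 2 positive -> not definite
Clause 3: 2 positive -> not definite
Clause 4: 1 positive -> definite
Clause 5: 1 positive -> definite
Clause 6: 2 positive -> not definite
Clause 7: 1 positive -> definite
Definite clause count = 4.

4


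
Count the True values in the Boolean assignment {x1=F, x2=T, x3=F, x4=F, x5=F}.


The weight is the number of variables assigned True.
True variables: x2.
Weight = 1.

1


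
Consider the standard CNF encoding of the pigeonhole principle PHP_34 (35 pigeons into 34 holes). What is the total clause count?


The PHP encoding has two parts:
1) At-least-one-hole clauses: 35 (one per pigeon, each with 34 literals).
2) At-most-one-pigeon-per-hole clauses: 34 holes * C(35,2) = 34 * 595 = 20230.
Total clauses = 35 + 20230 = 20265.

20265


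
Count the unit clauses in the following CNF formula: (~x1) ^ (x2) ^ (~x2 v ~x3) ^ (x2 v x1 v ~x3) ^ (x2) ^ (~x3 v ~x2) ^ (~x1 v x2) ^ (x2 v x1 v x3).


A unit clause contains exactly one literal.
Unit clauses found: (~x1), (x2), (x2).
Count = 3.

3


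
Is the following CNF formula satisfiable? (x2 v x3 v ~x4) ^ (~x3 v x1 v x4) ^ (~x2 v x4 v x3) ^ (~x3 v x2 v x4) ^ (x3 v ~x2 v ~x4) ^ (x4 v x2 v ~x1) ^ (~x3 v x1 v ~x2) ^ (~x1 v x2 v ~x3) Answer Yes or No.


Check all 16 possible truth assignments.
Number of satisfying assignments found: 4.
The formula is satisfiable.

Yes


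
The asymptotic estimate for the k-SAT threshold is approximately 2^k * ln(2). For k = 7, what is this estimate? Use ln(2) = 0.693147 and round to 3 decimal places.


Using the asymptotic formula: threshold ~ 2^k * ln(2).
2^7 = 128.
128 * 0.693147 = 88.723.

88.723


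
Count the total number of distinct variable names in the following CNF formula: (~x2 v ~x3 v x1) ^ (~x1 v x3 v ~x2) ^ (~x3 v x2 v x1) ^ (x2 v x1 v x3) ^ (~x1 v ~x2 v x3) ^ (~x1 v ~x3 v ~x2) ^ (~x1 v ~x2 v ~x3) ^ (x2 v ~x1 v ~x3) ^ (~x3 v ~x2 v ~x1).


Identify each distinct variable in the formula.
Variables found: x1, x2, x3.
Total distinct variables = 3.

3


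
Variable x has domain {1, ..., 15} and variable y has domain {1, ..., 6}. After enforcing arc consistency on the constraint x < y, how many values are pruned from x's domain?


For the constraint x < y, x needs a supporting value in y's domain.
x can be at most 5 (one less than y's maximum).
Valid x values from domain: 5 out of 15.
Pruned = 15 - 5 = 10.

10


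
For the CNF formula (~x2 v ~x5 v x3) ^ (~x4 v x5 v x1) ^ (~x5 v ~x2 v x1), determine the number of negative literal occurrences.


Scan each clause for negated literals.
Clause 1: 2 negative; Clause 2: 1 negative; Clause 3: 2 negative.
Total negative literal occurrences = 5.

5


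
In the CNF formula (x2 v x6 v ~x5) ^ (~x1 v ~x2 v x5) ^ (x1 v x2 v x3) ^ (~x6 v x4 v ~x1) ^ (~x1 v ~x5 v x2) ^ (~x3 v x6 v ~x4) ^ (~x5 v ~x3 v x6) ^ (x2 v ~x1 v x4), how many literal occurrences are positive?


Scan each clause for unnegated literals.
Clause 1: 2 positive; Clause 2: 1 positive; Clause 3: 3 positive; Clause 4: 1 positive; Clause 5: 1 positive; Clause 6: 1 positive; Clause 7: 1 positive; Clause 8: 2 positive.
Total positive literal occurrences = 12.

12


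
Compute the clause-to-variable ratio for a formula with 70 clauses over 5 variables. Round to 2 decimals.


Clause-to-variable ratio = clauses / variables.
70 / 5 = 14.0.

14.0


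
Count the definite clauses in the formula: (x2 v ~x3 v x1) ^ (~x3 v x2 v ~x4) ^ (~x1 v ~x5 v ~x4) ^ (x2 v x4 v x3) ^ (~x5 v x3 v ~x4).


A definite clause has exactly one positive literal.
Clause 1: 2 positive -> not definite
Clause 2: 1 positive -> definite
Clause 3: 0 positive -> not definite
Clause 4: 3 positive -> not definite
Clause 5: 1 positive -> definite
Definite clause count = 2.

2


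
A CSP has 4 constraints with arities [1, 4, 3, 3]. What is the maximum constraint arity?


The arities are: 1, 4, 3, 3.
Scan for the maximum value.
Maximum arity = 4.

4


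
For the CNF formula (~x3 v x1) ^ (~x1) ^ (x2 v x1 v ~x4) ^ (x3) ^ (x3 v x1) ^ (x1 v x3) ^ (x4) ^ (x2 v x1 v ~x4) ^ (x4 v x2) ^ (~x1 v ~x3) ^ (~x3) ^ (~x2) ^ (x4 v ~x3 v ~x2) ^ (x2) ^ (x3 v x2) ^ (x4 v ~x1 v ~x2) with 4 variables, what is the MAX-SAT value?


Enumerate all 16 truth assignments.
For each, count how many of the 16 clauses are satisfied.
The formula is not fully satisfiable, so the maximum is below 16.
Maximum simultaneously satisfiable clauses = 13.

13


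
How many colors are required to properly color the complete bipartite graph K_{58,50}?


K_{58,50} is bipartite by definition: the two parts are independent sets, with every edge crossing between them.
Color all vertices in one part with color 1 and all vertices in the other part with color 2.
Since the graph has at least one edge, one color does not suffice.
Chromatic number = 2.

2


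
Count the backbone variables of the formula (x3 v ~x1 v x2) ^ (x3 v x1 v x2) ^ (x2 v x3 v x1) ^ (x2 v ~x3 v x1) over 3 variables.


Find all satisfying assignments: 5 model(s).
Check which variables have the same value in every model.
No variable is fixed across all models.
Backbone size = 0.

0


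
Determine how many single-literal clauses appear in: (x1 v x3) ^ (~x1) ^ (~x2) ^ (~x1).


A unit clause contains exactly one literal.
Unit clauses found: (~x1), (~x2), (~x1).
Count = 3.

3


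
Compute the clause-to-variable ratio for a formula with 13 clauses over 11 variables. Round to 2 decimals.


Clause-to-variable ratio = clauses / variables.
13 / 11 = 1.18.

1.18


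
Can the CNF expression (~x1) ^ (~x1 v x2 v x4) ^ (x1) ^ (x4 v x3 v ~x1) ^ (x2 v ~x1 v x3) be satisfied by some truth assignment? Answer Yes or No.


Check all 16 possible truth assignments.
Number of satisfying assignments found: 0.
The formula is unsatisfiable.

No


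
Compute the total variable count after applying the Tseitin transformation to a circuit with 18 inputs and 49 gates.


The Tseitin transformation introduces one auxiliary variable per gate.
Total variables = inputs + gates = 18 + 49 = 67.

67


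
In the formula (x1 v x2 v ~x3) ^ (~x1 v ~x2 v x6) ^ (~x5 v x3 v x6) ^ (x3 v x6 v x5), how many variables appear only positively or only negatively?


A pure literal appears in only one polarity across all clauses.
Pure literals: x6 (positive only).
Count = 1.

1


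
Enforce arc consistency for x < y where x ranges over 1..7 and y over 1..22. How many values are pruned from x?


For the constraint x < y, x needs a supporting value in y's domain.
x can be at most 21 (one less than y's maximum).
Valid x values from domain: 7 out of 7.
Pruned = 7 - 7 = 0.

0


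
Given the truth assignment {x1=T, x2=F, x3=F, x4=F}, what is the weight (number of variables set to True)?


The weight is the number of variables assigned True.
True variables: x1.
Weight = 1.

1


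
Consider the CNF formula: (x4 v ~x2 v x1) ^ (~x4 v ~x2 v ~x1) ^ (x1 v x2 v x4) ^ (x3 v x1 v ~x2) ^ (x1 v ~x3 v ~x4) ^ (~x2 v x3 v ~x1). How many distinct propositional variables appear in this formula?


Identify each distinct variable in the formula.
Variables found: x1, x2, x3, x4.
Total distinct variables = 4.

4


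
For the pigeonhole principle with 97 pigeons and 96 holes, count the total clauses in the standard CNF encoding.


The PHP encoding has two parts:
1) At-least-one-hole clauses: 97 (one per pigeon, each with 96 literals).
2) At-most-one-pigeon-per-hole clauses: 96 holes * C(97,2) = 96 * 4656 = 446976.
Total clauses = 97 + 446976 = 447073.

447073


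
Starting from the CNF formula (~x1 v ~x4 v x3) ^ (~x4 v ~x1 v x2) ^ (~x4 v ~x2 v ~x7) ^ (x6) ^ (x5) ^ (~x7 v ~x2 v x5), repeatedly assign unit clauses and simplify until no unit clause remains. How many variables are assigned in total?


Unit propagation repeatedly assigns the literal in any unit clause, then simplifies.
Assignments in order: x6 = T, x5 = T.
No further unit clauses remain.
Total variables assigned = 2.

2


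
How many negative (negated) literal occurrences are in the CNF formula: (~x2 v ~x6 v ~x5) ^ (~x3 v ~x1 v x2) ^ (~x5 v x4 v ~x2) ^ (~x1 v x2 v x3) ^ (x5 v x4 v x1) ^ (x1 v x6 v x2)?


Scan each clause for negated literals.
Clause 1: 3 negative; Clause 2: 2 negative; Clause 3: 2 negative; Clause 4: 1 negative; Clause 5: 0 negative; Clause 6: 0 negative.
Total negative literal occurrences = 8.

8


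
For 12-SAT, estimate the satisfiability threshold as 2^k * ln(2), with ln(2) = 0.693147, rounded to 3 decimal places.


Using the asymptotic formula: threshold ~ 2^k * ln(2).
2^12 = 4096.
4096 * 0.693147 = 2839.13.

2839.13


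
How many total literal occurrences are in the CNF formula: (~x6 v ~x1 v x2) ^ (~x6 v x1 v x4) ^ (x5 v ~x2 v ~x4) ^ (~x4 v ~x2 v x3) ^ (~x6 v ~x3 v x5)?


Clause lengths: 3, 3, 3, 3, 3.
Sum = 3 + 3 + 3 + 3 + 3 = 15.

15


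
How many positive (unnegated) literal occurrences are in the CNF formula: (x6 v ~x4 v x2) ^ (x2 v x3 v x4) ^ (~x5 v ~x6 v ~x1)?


Scan each clause for unnegated literals.
Clause 1: 2 positive; Clause 2: 3 positive; Clause 3: 0 positive.
Total positive literal occurrences = 5.

5


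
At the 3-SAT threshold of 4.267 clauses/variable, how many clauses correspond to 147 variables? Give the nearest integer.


The 3-SAT phase transition occurs at approximately 4.267 clauses per variable.
m = 4.267 * 147 = 627.249.
Rounded to nearest integer: 627.

627


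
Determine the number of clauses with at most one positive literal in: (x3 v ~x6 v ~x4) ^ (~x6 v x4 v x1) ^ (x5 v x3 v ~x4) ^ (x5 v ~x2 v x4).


A Horn clause has at most one positive literal.
Clause 1: 1 positive lit(s) -> Horn
Clause 2: 2 positive lit(s) -> not Horn
Clause 3: 2 positive lit(s) -> not Horn
Clause 4: 2 positive lit(s) -> not Horn
Total Horn clauses = 1.

1


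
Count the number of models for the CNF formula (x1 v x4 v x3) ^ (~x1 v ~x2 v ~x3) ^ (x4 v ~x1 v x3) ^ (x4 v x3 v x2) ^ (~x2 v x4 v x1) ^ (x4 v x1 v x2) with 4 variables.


Enumerate all 16 truth assignments over 4 variables.
Test each against every clause.
Satisfying assignments found: 8.

8


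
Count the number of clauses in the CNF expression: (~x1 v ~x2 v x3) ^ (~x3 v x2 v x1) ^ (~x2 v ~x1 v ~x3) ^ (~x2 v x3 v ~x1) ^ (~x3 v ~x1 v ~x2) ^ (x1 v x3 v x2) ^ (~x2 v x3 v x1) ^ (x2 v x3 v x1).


Each group enclosed in parentheses joined by ^ is one clause.
Counting the conjuncts: 8 clauses.

8


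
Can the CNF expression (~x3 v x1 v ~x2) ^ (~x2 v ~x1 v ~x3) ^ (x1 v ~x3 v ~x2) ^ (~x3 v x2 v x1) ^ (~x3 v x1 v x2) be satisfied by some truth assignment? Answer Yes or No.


Check all 8 possible truth assignments.
Number of satisfying assignments found: 5.
The formula is satisfiable.

Yes


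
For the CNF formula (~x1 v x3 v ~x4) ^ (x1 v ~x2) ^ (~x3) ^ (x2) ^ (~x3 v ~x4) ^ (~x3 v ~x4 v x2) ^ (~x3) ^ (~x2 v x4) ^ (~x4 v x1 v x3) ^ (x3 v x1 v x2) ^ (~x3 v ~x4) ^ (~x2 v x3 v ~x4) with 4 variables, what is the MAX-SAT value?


Enumerate all 16 truth assignments.
For each, count how many of the 12 clauses are satisfied.
The formula is not fully satisfiable, so the maximum is below 12.
Maximum simultaneously satisfiable clauses = 11.

11


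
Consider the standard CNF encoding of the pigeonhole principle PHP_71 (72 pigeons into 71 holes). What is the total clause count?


The PHP encoding has two parts:
1) At-least-one-hole clauses: 72 (one per pigeon, each with 71 literals).
2) At-most-one-pigeon-per-hole clauses: 71 holes * C(72,2) = 71 * 2556 = 181476.
Total clauses = 72 + 181476 = 181548.

181548


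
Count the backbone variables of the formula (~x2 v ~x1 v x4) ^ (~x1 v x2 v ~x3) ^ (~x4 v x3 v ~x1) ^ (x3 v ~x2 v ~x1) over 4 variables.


Find all satisfying assignments: 10 model(s).
Check which variables have the same value in every model.
No variable is fixed across all models.
Backbone size = 0.

0


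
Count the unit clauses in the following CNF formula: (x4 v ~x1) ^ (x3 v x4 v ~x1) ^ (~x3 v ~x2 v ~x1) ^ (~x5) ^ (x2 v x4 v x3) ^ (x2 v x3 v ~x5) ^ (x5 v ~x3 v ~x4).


A unit clause contains exactly one literal.
Unit clauses found: (~x5).
Count = 1.

1


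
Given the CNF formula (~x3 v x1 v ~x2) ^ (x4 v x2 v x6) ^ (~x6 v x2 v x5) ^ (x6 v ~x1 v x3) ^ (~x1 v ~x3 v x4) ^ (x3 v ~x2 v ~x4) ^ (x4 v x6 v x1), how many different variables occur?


Identify each distinct variable in the formula.
Variables found: x1, x2, x3, x4, x5, x6.
Total distinct variables = 6.

6


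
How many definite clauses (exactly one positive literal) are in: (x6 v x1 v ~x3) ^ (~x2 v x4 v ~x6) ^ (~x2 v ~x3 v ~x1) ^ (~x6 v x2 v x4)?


A definite clause has exactly one positive literal.
Clause 1: 2 positive -> not definite
Clause 2: 1 positive -> definite
Clause 3: 0 positive -> not definite
Clause 4: 2 positive -> not definite
Definite clause count = 1.

1


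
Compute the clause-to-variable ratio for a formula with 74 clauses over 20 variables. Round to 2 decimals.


Clause-to-variable ratio = clauses / variables.
74 / 20 = 3.7.

3.7


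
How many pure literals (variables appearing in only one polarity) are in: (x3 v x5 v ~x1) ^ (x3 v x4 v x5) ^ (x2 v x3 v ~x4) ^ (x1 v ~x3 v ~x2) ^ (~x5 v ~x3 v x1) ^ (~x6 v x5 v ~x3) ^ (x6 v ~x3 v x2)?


A pure literal appears in only one polarity across all clauses.
No pure literals found.
Count = 0.

0


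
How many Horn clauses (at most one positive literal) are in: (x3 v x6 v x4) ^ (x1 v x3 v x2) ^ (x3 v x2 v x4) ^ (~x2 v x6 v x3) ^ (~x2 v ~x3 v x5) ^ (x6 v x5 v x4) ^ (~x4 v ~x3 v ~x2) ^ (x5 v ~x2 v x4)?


A Horn clause has at most one positive literal.
Clause 1: 3 positive lit(s) -> not Horn
Clause 2: 3 positive lit(s) -> not Horn
Clause 3: 3 positive lit(s) -> not Horn
Clause 4: 2 positive lit(s) -> not Horn
Clause 5: 1 positive lit(s) -> Horn
Clause 6: 3 positive lit(s) -> not Horn
Clause 7: 0 positive lit(s) -> Horn
Clause 8: 2 positive lit(s) -> not Horn
Total Horn clauses = 2.

2


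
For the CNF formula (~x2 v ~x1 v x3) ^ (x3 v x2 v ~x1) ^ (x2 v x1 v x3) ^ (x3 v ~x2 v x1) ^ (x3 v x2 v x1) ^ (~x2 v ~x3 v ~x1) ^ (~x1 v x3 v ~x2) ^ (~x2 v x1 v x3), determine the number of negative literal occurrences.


Scan each clause for negated literals.
Clause 1: 2 negative; Clause 2: 1 negative; Clause 3: 0 negative; Clause 4: 1 negative; Clause 5: 0 negative; Clause 6: 3 negative; Clause 7: 2 negative; Clause 8: 1 negative.
Total negative literal occurrences = 10.

10


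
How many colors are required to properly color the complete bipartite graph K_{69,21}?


K_{69,21} is bipartite by definition: the two parts are independent sets, with every edge crossing between them.
Color all vertices in one part with color 1 and all vertices in the other part with color 2.
Since the graph has at least one edge, one color does not suffice.
Chromatic number = 2.

2


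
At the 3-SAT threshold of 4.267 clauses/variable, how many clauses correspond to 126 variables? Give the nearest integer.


The 3-SAT phase transition occurs at approximately 4.267 clauses per variable.
m = 4.267 * 126 = 537.642.
Rounded to nearest integer: 538.

538


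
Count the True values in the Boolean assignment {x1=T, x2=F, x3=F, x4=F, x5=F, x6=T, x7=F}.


The weight is the number of variables assigned True.
True variables: x1, x6.
Weight = 2.

2


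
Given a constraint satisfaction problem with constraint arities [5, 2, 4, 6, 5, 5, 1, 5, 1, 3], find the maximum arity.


The arities are: 5, 2, 4, 6, 5, 5, 1, 5, 1, 3.
Scan for the maximum value.
Maximum arity = 6.

6


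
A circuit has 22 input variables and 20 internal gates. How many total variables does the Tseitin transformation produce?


The Tseitin transformation introduces one auxiliary variable per gate.
Total variables = inputs + gates = 22 + 20 = 42.

42


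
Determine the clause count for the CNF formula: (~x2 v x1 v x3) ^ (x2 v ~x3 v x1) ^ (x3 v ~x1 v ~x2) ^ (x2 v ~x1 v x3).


Each group enclosed in parentheses joined by ^ is one clause.
Counting the conjuncts: 4 clauses.

4


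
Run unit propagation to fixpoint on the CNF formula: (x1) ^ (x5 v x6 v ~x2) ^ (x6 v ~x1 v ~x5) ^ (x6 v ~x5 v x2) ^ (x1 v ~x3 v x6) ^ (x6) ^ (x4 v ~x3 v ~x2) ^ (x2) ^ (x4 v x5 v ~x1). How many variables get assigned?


Unit propagation repeatedly assigns the literal in any unit clause, then simplifies.
Assignments in order: x1 = T, x6 = T, x2 = T.
No further unit clauses remain.
Total variables assigned = 3.

3


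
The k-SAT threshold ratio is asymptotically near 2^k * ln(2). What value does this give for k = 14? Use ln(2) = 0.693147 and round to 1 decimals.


Using the asymptotic formula: threshold ~ 2^k * ln(2).
2^14 = 16384.
16384 * 0.693147 = 11356.5.

11356.5


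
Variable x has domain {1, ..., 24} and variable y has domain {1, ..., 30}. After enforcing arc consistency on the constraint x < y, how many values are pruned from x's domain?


For the constraint x < y, x needs a supporting value in y's domain.
x can be at most 29 (one less than y's maximum).
Valid x values from domain: 24 out of 24.
Pruned = 24 - 24 = 0.

0


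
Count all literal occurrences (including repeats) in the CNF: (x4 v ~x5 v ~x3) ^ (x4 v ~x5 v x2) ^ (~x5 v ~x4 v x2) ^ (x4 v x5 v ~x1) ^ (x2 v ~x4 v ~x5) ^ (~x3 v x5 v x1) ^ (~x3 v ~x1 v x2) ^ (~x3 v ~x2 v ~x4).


Clause lengths: 3, 3, 3, 3, 3, 3, 3, 3.
Sum = 3 + 3 + 3 + 3 + 3 + 3 + 3 + 3 = 24.

24


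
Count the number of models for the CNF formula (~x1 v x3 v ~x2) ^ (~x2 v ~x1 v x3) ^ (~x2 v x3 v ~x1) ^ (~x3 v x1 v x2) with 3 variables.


Enumerate all 8 truth assignments over 3 variables.
Test each against every clause.
Satisfying assignments found: 6.

6


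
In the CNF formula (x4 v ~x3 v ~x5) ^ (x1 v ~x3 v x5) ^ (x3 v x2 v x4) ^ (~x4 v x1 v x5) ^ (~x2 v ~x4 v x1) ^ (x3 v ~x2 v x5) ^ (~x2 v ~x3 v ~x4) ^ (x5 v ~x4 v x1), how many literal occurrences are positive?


Scan each clause for unnegated literals.
Clause 1: 1 positive; Clause 2: 2 positive; Clause 3: 3 positive; Clause 4: 2 positive; Clause 5: 1 positive; Clause 6: 2 positive; Clause 7: 0 positive; Clause 8: 2 positive.
Total positive literal occurrences = 13.

13


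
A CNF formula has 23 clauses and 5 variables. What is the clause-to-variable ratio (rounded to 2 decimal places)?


Clause-to-variable ratio = clauses / variables.
23 / 5 = 4.6.

4.6


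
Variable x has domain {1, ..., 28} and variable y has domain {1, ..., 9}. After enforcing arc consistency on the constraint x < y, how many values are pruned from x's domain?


For the constraint x < y, x needs a supporting value in y's domain.
x can be at most 8 (one less than y's maximum).
Valid x values from domain: 8 out of 28.
Pruned = 28 - 8 = 20.

20


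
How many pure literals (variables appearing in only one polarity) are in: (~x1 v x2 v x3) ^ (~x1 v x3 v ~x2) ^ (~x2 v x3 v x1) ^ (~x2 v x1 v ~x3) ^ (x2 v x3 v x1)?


A pure literal appears in only one polarity across all clauses.
No pure literals found.
Count = 0.

0


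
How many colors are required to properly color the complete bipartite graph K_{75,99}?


K_{75,99} is bipartite by definition: the two parts are independent sets, with every edge crossing between them.
Color all vertices in one part with color 1 and all vertices in the other part with color 2.
Since the graph has at least one edge, one color does not suffice.
Chromatic number = 2.

2


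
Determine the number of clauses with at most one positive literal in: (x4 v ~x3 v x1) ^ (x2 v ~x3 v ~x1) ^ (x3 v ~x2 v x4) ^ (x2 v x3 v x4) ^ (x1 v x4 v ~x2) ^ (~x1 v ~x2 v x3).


A Horn clause has at most one positive literal.
Clause 1: 2 positive lit(s) -> not Horn
Clause 2: 1 positive lit(s) -> Horn
Clause 3: 2 positive lit(s) -> not Horn
Clause 4: 3 positive lit(s) -> not Horn
Clause 5: 2 positive lit(s) -> not Horn
Clause 6: 1 positive lit(s) -> Horn
Total Horn clauses = 2.

2


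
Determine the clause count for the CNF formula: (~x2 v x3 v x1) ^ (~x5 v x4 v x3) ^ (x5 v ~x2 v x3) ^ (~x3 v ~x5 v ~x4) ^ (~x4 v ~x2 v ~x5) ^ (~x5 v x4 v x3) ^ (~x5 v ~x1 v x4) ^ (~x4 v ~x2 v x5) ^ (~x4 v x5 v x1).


Each group enclosed in parentheses joined by ^ is one clause.
Counting the conjuncts: 9 clauses.

9


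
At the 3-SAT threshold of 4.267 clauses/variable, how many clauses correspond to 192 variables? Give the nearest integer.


The 3-SAT phase transition occurs at approximately 4.267 clauses per variable.
m = 4.267 * 192 = 819.264.
Rounded to nearest integer: 819.

819


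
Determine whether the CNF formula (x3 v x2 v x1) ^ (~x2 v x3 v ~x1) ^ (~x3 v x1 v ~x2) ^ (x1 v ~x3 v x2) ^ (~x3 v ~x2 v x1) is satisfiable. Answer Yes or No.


Check all 8 possible truth assignments.
Number of satisfying assignments found: 4.
The formula is satisfiable.

Yes


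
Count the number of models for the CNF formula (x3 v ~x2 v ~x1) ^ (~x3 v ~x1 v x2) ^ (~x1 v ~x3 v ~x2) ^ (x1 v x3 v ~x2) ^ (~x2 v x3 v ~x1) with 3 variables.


Enumerate all 8 truth assignments over 3 variables.
Test each against every clause.
Satisfying assignments found: 4.

4


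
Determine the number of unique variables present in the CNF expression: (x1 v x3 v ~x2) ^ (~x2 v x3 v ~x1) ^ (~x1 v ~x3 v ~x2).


Identify each distinct variable in the formula.
Variables found: x1, x2, x3.
Total distinct variables = 3.

3


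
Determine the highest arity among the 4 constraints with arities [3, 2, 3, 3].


The arities are: 3, 2, 3, 3.
Scan for the maximum value.
Maximum arity = 3.

3


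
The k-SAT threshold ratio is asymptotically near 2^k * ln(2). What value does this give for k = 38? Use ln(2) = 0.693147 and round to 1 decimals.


Using the asymptotic formula: threshold ~ 2^k * ln(2).
2^38 = 274877906944.
274877906944 * 0.693147 = 190530796564.5.

190530796564.5


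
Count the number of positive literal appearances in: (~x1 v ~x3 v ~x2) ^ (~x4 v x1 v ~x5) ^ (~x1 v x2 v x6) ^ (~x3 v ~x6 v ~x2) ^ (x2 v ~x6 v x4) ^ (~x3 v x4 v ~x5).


Scan each clause for unnegated literals.
Clause 1: 0 positive; Clause 2: 1 positive; Clause 3: 2 positive; Clause 4: 0 positive; Clause 5: 2 positive; Clause 6: 1 positive.
Total positive literal occurrences = 6.

6


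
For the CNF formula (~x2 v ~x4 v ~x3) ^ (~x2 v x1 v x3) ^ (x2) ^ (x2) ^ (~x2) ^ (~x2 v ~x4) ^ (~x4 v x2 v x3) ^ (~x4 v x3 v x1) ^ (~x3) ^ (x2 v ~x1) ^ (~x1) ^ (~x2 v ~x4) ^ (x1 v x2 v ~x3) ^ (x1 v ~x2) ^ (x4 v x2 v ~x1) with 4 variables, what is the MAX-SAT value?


Enumerate all 16 truth assignments.
For each, count how many of the 15 clauses are satisfied.
The formula is not fully satisfiable, so the maximum is below 15.
Maximum simultaneously satisfiable clauses = 13.

13


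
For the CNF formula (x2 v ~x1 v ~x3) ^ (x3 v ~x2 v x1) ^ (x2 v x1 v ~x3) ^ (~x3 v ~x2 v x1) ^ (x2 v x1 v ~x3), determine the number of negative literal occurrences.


Scan each clause for negated literals.
Clause 1: 2 negative; Clause 2: 1 negative; Clause 3: 1 negative; Clause 4: 2 negative; Clause 5: 1 negative.
Total negative literal occurrences = 7.

7
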